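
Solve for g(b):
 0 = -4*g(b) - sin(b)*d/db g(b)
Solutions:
 g(b) = C1*(cos(b)^2 + 2*cos(b) + 1)/(cos(b)^2 - 2*cos(b) + 1)


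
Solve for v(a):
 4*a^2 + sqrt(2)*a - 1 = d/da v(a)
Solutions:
 v(a) = C1 + 4*a^3/3 + sqrt(2)*a^2/2 - a


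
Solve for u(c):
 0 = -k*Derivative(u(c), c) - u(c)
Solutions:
 u(c) = C1*exp(-c/k)


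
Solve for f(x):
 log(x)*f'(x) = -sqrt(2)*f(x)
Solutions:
 f(x) = C1*exp(-sqrt(2)*li(x))


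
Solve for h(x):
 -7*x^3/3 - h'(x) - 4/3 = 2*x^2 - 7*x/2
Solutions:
 h(x) = C1 - 7*x^4/12 - 2*x^3/3 + 7*x^2/4 - 4*x/3


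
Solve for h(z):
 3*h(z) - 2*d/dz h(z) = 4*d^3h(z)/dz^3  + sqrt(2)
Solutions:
 h(z) = C1*exp(3^(1/3)*z*(-(27 + sqrt(753))^(1/3) + 2*3^(1/3)/(27 + sqrt(753))^(1/3))/12)*sin(3^(1/6)*z*(6/(27 + sqrt(753))^(1/3) + 3^(2/3)*(27 + sqrt(753))^(1/3))/12) + C2*exp(3^(1/3)*z*(-(27 + sqrt(753))^(1/3) + 2*3^(1/3)/(27 + sqrt(753))^(1/3))/12)*cos(3^(1/6)*z*(6/(27 + sqrt(753))^(1/3) + 3^(2/3)*(27 + sqrt(753))^(1/3))/12) + C3*exp(-3^(1/3)*z*(-(27 + sqrt(753))^(1/3) + 2*3^(1/3)/(27 + sqrt(753))^(1/3))/6) + sqrt(2)/3


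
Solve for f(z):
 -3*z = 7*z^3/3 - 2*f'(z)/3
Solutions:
 f(z) = C1 + 7*z^4/8 + 9*z^2/4


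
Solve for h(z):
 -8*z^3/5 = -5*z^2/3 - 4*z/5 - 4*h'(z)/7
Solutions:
 h(z) = C1 + 7*z^4/10 - 35*z^3/36 - 7*z^2/10


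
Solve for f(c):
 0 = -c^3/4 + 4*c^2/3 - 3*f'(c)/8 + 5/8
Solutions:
 f(c) = C1 - c^4/6 + 32*c^3/27 + 5*c/3


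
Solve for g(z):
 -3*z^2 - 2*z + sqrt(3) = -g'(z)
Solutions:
 g(z) = C1 + z^3 + z^2 - sqrt(3)*z


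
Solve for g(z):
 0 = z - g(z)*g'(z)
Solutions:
 g(z) = -sqrt(C1 + z^2)
 g(z) = sqrt(C1 + z^2)


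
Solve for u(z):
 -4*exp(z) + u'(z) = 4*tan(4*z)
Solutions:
 u(z) = C1 + 4*exp(z) - log(cos(4*z))


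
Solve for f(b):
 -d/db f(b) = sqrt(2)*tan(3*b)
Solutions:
 f(b) = C1 + sqrt(2)*log(cos(3*b))/3


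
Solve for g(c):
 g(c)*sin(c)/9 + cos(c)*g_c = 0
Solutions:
 g(c) = C1*cos(c)^(1/9)


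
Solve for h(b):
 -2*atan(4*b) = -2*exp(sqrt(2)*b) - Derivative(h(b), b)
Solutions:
 h(b) = C1 + 2*b*atan(4*b) - sqrt(2)*exp(sqrt(2)*b) - log(16*b^2 + 1)/4


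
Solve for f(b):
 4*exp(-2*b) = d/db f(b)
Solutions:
 f(b) = C1 - 2*exp(-2*b)


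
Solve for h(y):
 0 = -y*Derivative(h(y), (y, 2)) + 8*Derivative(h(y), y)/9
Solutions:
 h(y) = C1 + C2*y^(17/9)


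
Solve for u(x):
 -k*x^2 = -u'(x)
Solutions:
 u(x) = C1 + k*x^3/3


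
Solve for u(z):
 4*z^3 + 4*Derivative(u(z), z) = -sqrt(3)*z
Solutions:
 u(z) = C1 - z^4/4 - sqrt(3)*z^2/8


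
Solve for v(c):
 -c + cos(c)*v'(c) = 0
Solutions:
 v(c) = C1 + Integral(c/cos(c), c)


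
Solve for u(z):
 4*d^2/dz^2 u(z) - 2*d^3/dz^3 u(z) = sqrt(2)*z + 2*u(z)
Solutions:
 u(z) = C1*exp(z) + C2*exp(z*(1 - sqrt(5))/2) + C3*exp(z*(1 + sqrt(5))/2) - sqrt(2)*z/2


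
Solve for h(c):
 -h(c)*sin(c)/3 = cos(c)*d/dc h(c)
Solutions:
 h(c) = C1*cos(c)^(1/3)


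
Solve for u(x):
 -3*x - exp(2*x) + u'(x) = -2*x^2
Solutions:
 u(x) = C1 - 2*x^3/3 + 3*x^2/2 + exp(2*x)/2


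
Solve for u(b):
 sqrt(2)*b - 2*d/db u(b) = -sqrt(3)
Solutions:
 u(b) = C1 + sqrt(2)*b^2/4 + sqrt(3)*b/2


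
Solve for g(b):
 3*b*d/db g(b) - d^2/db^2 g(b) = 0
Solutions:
 g(b) = C1 + C2*erfi(sqrt(6)*b/2)


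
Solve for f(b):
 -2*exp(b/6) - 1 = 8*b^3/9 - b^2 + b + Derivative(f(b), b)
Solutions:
 f(b) = C1 - 2*b^4/9 + b^3/3 - b^2/2 - b - 12*exp(b/6)


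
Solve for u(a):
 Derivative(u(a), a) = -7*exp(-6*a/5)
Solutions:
 u(a) = C1 + 35*exp(-6*a/5)/6


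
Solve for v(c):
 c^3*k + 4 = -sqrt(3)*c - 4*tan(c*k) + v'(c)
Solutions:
 v(c) = C1 + c^4*k/4 + sqrt(3)*c^2/2 + 4*c + 4*Piecewise((-log(cos(c*k))/k, Ne(k, 0)), (0, True))


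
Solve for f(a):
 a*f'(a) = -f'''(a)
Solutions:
 f(a) = C1 + Integral(C2*airyai(-a) + C3*airybi(-a), a)


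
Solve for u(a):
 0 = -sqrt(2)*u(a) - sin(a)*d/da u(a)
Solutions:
 u(a) = C1*(cos(a) + 1)^(sqrt(2)/2)/(cos(a) - 1)^(sqrt(2)/2)


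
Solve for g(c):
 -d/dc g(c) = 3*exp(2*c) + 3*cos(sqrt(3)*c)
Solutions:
 g(c) = C1 - 3*exp(2*c)/2 - sqrt(3)*sin(sqrt(3)*c)


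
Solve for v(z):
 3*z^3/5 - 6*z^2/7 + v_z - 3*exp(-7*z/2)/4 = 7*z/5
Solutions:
 v(z) = C1 - 3*z^4/20 + 2*z^3/7 + 7*z^2/10 - 3*exp(-7*z/2)/14


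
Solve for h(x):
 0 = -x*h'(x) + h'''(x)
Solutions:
 h(x) = C1 + Integral(C2*airyai(x) + C3*airybi(x), x)


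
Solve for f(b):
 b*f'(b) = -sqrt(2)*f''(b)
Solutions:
 f(b) = C1 + C2*erf(2^(1/4)*b/2)


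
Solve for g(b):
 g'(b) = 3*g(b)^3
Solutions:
 g(b) = -sqrt(2)*sqrt(-1/(C1 + 3*b))/2
 g(b) = sqrt(2)*sqrt(-1/(C1 + 3*b))/2


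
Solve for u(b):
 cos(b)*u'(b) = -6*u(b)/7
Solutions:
 u(b) = C1*(sin(b) - 1)^(3/7)/(sin(b) + 1)^(3/7)


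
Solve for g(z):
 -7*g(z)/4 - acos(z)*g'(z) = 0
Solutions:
 g(z) = C1*exp(-7*Integral(1/acos(z), z)/4)


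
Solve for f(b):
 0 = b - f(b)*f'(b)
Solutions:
 f(b) = -sqrt(C1 + b^2)
 f(b) = sqrt(C1 + b^2)


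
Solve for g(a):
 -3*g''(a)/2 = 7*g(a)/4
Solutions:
 g(a) = C1*sin(sqrt(42)*a/6) + C2*cos(sqrt(42)*a/6)


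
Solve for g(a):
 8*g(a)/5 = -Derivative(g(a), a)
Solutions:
 g(a) = C1*exp(-8*a/5)


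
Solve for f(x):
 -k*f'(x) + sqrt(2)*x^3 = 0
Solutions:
 f(x) = C1 + sqrt(2)*x^4/(4*k)


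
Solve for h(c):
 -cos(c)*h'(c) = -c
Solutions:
 h(c) = C1 + Integral(c/cos(c), c)


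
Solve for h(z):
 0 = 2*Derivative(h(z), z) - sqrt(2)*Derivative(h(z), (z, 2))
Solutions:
 h(z) = C1 + C2*exp(sqrt(2)*z)


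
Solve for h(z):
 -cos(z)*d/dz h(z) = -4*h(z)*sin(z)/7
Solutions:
 h(z) = C1/cos(z)^(4/7)


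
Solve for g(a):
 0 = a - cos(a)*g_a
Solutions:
 g(a) = C1 + Integral(a/cos(a), a)


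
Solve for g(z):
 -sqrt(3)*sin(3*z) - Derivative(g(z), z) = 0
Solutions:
 g(z) = C1 + sqrt(3)*cos(3*z)/3


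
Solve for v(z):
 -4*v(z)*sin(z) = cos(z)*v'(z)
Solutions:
 v(z) = C1*cos(z)^4


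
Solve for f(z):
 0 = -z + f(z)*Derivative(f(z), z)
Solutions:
 f(z) = -sqrt(C1 + z^2)
 f(z) = sqrt(C1 + z^2)


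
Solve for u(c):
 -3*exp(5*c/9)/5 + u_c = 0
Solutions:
 u(c) = C1 + 27*exp(5*c/9)/25


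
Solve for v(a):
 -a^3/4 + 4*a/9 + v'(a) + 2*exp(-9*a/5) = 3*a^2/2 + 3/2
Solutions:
 v(a) = C1 + a^4/16 + a^3/2 - 2*a^2/9 + 3*a/2 + 10*exp(-9*a/5)/9


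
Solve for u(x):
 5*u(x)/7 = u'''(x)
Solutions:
 u(x) = C3*exp(5^(1/3)*7^(2/3)*x/7) + (C1*sin(sqrt(3)*5^(1/3)*7^(2/3)*x/14) + C2*cos(sqrt(3)*5^(1/3)*7^(2/3)*x/14))*exp(-5^(1/3)*7^(2/3)*x/14)


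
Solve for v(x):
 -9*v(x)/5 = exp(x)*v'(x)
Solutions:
 v(x) = C1*exp(9*exp(-x)/5)


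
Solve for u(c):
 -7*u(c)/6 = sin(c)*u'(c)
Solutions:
 u(c) = C1*(cos(c) + 1)^(7/12)/(cos(c) - 1)^(7/12)


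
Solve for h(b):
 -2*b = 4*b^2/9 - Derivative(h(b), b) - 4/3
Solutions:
 h(b) = C1 + 4*b^3/27 + b^2 - 4*b/3


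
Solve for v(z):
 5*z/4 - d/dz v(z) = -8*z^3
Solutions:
 v(z) = C1 + 2*z^4 + 5*z^2/8


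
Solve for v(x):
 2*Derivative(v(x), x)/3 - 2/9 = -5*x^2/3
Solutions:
 v(x) = C1 - 5*x^3/6 + x/3


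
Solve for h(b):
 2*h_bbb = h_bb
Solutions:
 h(b) = C1 + C2*b + C3*exp(b/2)


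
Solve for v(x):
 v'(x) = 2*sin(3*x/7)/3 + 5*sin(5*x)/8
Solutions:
 v(x) = C1 - 14*cos(3*x/7)/9 - cos(5*x)/8


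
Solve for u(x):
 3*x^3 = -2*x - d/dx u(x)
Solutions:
 u(x) = C1 - 3*x^4/4 - x^2


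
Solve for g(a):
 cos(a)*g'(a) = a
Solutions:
 g(a) = C1 + Integral(a/cos(a), a)


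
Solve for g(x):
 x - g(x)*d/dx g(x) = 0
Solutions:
 g(x) = -sqrt(C1 + x^2)
 g(x) = sqrt(C1 + x^2)


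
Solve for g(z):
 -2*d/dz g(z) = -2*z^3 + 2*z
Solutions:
 g(z) = C1 + z^4/4 - z^2/2


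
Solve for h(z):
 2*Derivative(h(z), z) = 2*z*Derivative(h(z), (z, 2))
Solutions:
 h(z) = C1 + C2*z^2


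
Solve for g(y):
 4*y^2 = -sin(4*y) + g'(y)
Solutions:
 g(y) = C1 + 4*y^3/3 - cos(4*y)/4


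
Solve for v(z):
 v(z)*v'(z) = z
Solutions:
 v(z) = -sqrt(C1 + z^2)
 v(z) = sqrt(C1 + z^2)


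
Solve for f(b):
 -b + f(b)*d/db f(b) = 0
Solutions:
 f(b) = -sqrt(C1 + b^2)
 f(b) = sqrt(C1 + b^2)


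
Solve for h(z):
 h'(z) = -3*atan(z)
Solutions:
 h(z) = C1 - 3*z*atan(z) + 3*log(z^2 + 1)/2


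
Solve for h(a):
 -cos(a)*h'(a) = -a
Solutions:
 h(a) = C1 + Integral(a/cos(a), a)


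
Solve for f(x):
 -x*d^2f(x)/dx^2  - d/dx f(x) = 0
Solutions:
 f(x) = C1 + C2*log(x)


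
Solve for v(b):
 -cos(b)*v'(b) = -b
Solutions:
 v(b) = C1 + Integral(b/cos(b), b)


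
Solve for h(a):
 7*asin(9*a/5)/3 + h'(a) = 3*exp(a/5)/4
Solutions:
 h(a) = C1 - 7*a*asin(9*a/5)/3 - 7*sqrt(25 - 81*a^2)/27 + 15*exp(a/5)/4


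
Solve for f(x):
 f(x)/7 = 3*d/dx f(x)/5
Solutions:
 f(x) = C1*exp(5*x/21)


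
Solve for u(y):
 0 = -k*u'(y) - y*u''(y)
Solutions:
 u(y) = C1 + y^(1 - re(k))*(C2*sin(log(y)*Abs(im(k))) + C3*cos(log(y)*im(k)))


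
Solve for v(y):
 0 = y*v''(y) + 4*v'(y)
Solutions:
 v(y) = C1 + C2/y^3


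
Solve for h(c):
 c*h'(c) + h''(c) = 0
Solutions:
 h(c) = C1 + C2*erf(sqrt(2)*c/2)


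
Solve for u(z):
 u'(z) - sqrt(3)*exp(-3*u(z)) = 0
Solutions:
 u(z) = log(C1 + 3*sqrt(3)*z)/3
 u(z) = log((-3^(1/3) - 3^(5/6)*I)*(C1 + sqrt(3)*z)^(1/3)/2)
 u(z) = log((-3^(1/3) + 3^(5/6)*I)*(C1 + sqrt(3)*z)^(1/3)/2)


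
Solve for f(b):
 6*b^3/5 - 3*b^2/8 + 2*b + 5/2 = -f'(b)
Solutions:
 f(b) = C1 - 3*b^4/10 + b^3/8 - b^2 - 5*b/2


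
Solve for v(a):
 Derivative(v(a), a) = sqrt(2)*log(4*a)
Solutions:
 v(a) = C1 + sqrt(2)*a*log(a) - sqrt(2)*a + 2*sqrt(2)*a*log(2)


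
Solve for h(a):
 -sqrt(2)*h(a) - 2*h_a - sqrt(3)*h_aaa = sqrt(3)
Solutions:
 h(a) = C1*exp(-2^(1/6)*a*(-2^(2/3)*3^(1/6)*(9 + sqrt(16*sqrt(3) + 81))^(1/3) + 4*3^(1/3)/(9 + sqrt(16*sqrt(3) + 81))^(1/3))/12)*sin(2^(1/6)*a*(4*3^(5/6)/(9 + sqrt(16*sqrt(3) + 81))^(1/3) + 6^(2/3)*(9 + sqrt(16*sqrt(3) + 81))^(1/3))/12) + C2*exp(-2^(1/6)*a*(-2^(2/3)*3^(1/6)*(9 + sqrt(16*sqrt(3) + 81))^(1/3) + 4*3^(1/3)/(9 + sqrt(16*sqrt(3) + 81))^(1/3))/12)*cos(2^(1/6)*a*(4*3^(5/6)/(9 + sqrt(16*sqrt(3) + 81))^(1/3) + 6^(2/3)*(9 + sqrt(16*sqrt(3) + 81))^(1/3))/12) + C3*exp(2^(1/6)*a*(-2^(2/3)*3^(1/6)*(9 + sqrt(16*sqrt(3) + 81))^(1/3) + 4*3^(1/3)/(9 + sqrt(16*sqrt(3) + 81))^(1/3))/6) - sqrt(6)/2


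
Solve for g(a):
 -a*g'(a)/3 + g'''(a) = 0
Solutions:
 g(a) = C1 + Integral(C2*airyai(3^(2/3)*a/3) + C3*airybi(3^(2/3)*a/3), a)


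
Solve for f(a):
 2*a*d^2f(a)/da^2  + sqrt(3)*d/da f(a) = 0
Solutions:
 f(a) = C1 + C2*a^(1 - sqrt(3)/2)


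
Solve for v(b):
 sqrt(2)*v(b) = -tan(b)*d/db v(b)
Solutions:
 v(b) = C1/sin(b)^(sqrt(2))


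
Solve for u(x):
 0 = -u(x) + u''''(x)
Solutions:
 u(x) = C1*exp(-x) + C2*exp(x) + C3*sin(x) + C4*cos(x)


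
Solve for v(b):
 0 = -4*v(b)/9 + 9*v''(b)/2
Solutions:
 v(b) = C1*exp(-2*sqrt(2)*b/9) + C2*exp(2*sqrt(2)*b/9)


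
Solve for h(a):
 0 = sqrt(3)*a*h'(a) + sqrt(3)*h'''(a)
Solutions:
 h(a) = C1 + Integral(C2*airyai(-a) + C3*airybi(-a), a)


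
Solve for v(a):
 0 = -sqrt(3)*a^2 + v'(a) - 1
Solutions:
 v(a) = C1 + sqrt(3)*a^3/3 + a


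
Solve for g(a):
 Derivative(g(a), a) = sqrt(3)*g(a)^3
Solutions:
 g(a) = -sqrt(2)*sqrt(-1/(C1 + sqrt(3)*a))/2
 g(a) = sqrt(2)*sqrt(-1/(C1 + sqrt(3)*a))/2


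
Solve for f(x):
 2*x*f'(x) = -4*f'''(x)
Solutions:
 f(x) = C1 + Integral(C2*airyai(-2^(2/3)*x/2) + C3*airybi(-2^(2/3)*x/2), x)


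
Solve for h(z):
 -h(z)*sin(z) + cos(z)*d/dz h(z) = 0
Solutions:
 h(z) = C1/cos(z)


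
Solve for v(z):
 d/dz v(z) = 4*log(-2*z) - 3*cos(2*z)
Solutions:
 v(z) = C1 + 4*z*log(-z) - 4*z + 4*z*log(2) - 3*sin(2*z)/2


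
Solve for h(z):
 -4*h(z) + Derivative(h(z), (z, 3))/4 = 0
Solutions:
 h(z) = C3*exp(2*2^(1/3)*z) + (C1*sin(2^(1/3)*sqrt(3)*z) + C2*cos(2^(1/3)*sqrt(3)*z))*exp(-2^(1/3)*z)


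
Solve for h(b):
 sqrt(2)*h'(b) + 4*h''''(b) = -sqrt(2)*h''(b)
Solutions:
 h(b) = C1 + C2*exp(-3^(1/3)*b*(-(9*sqrt(2) + sqrt(6)*sqrt(sqrt(2) + 27))^(1/3) + sqrt(2)*3^(1/3)/(9*sqrt(2) + sqrt(6)*sqrt(sqrt(2) + 27))^(1/3))/12)*sin(3^(1/6)*b*(3*sqrt(2)/(9*sqrt(2) + sqrt(6)*sqrt(sqrt(2) + 27))^(1/3) + 3^(2/3)*(9*sqrt(2) + sqrt(6)*sqrt(sqrt(2) + 27))^(1/3))/12) + C3*exp(-3^(1/3)*b*(-(9*sqrt(2) + sqrt(6)*sqrt(sqrt(2) + 27))^(1/3) + sqrt(2)*3^(1/3)/(9*sqrt(2) + sqrt(6)*sqrt(sqrt(2) + 27))^(1/3))/12)*cos(3^(1/6)*b*(3*sqrt(2)/(9*sqrt(2) + sqrt(6)*sqrt(sqrt(2) + 27))^(1/3) + 3^(2/3)*(9*sqrt(2) + sqrt(6)*sqrt(sqrt(2) + 27))^(1/3))/12) + C4*exp(3^(1/3)*b*(-(9*sqrt(2) + sqrt(6)*sqrt(sqrt(2) + 27))^(1/3) + sqrt(2)*3^(1/3)/(9*sqrt(2) + sqrt(6)*sqrt(sqrt(2) + 27))^(1/3))/6)


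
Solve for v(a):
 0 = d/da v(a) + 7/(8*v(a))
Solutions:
 v(a) = -sqrt(C1 - 7*a)/2
 v(a) = sqrt(C1 - 7*a)/2


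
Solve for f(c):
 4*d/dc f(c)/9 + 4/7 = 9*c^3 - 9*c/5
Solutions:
 f(c) = C1 + 81*c^4/16 - 81*c^2/40 - 9*c/7


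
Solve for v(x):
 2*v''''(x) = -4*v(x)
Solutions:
 v(x) = (C1*sin(2^(3/4)*x/2) + C2*cos(2^(3/4)*x/2))*exp(-2^(3/4)*x/2) + (C3*sin(2^(3/4)*x/2) + C4*cos(2^(3/4)*x/2))*exp(2^(3/4)*x/2)


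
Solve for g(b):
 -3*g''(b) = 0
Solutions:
 g(b) = C1 + C2*b


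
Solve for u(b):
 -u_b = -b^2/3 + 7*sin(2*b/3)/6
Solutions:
 u(b) = C1 + b^3/9 + 7*cos(2*b/3)/4


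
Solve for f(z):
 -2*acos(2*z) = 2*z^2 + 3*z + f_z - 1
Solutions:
 f(z) = C1 - 2*z^3/3 - 3*z^2/2 - 2*z*acos(2*z) + z + sqrt(1 - 4*z^2)


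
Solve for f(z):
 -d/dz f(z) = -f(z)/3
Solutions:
 f(z) = C1*exp(z/3)


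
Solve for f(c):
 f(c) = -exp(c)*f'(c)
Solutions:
 f(c) = C1*exp(exp(-c))


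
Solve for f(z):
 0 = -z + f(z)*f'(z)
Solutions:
 f(z) = -sqrt(C1 + z^2)
 f(z) = sqrt(C1 + z^2)


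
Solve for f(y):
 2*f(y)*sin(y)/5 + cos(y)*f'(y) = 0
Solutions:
 f(y) = C1*cos(y)^(2/5)


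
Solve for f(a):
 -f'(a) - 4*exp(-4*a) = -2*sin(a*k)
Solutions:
 f(a) = C1 + exp(-4*a) - 2*cos(a*k)/k


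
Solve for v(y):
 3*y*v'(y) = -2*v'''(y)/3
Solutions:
 v(y) = C1 + Integral(C2*airyai(-6^(2/3)*y/2) + C3*airybi(-6^(2/3)*y/2), y)


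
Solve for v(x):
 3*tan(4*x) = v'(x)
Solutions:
 v(x) = C1 - 3*log(cos(4*x))/4


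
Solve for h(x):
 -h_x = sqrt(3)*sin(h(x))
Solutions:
 h(x) = -acos((-C1 - exp(2*sqrt(3)*x))/(C1 - exp(2*sqrt(3)*x))) + 2*pi
 h(x) = acos((-C1 - exp(2*sqrt(3)*x))/(C1 - exp(2*sqrt(3)*x)))


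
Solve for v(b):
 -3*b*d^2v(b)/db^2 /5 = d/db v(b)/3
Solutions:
 v(b) = C1 + C2*b^(4/9)


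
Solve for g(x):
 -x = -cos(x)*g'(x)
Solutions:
 g(x) = C1 + Integral(x/cos(x), x)


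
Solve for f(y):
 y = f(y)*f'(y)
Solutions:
 f(y) = -sqrt(C1 + y^2)
 f(y) = sqrt(C1 + y^2)


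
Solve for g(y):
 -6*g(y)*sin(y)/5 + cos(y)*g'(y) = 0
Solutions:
 g(y) = C1/cos(y)^(6/5)


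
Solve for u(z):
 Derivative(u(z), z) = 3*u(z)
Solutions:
 u(z) = C1*exp(3*z)


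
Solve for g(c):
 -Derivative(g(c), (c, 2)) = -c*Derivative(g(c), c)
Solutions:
 g(c) = C1 + C2*erfi(sqrt(2)*c/2)


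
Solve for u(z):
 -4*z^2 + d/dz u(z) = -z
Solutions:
 u(z) = C1 + 4*z^3/3 - z^2/2


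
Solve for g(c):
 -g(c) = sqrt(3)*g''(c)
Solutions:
 g(c) = C1*sin(3^(3/4)*c/3) + C2*cos(3^(3/4)*c/3)


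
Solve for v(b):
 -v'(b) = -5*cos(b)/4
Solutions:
 v(b) = C1 + 5*sin(b)/4


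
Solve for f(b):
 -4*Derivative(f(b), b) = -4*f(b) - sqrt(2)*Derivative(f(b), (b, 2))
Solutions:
 f(b) = (C1*sin(sqrt(2)*b*sqrt(-1 + sqrt(2))) + C2*cos(sqrt(2)*b*sqrt(-1 + sqrt(2))))*exp(sqrt(2)*b)


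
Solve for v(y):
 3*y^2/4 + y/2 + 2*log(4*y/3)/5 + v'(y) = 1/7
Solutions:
 v(y) = C1 - y^3/4 - y^2/4 - 2*y*log(y)/5 - 4*y*log(2)/5 + 2*y*log(3)/5 + 19*y/35


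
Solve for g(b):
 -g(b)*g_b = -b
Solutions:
 g(b) = -sqrt(C1 + b^2)
 g(b) = sqrt(C1 + b^2)


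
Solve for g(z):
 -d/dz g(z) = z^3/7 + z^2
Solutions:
 g(z) = C1 - z^4/28 - z^3/3


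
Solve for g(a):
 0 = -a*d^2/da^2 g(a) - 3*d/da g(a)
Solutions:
 g(a) = C1 + C2/a^2


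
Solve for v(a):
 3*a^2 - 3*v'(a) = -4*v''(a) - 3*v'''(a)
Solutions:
 v(a) = C1 + C2*exp(a*(-2 + sqrt(13))/3) + C3*exp(-a*(2 + sqrt(13))/3) + a^3/3 + 4*a^2/3 + 50*a/9


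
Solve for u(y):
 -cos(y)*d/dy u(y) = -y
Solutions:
 u(y) = C1 + Integral(y/cos(y), y)


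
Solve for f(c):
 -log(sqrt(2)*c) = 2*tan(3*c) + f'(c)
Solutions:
 f(c) = C1 - c*log(c) - c*log(2)/2 + c + 2*log(cos(3*c))/3


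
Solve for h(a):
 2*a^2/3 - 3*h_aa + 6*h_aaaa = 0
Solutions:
 h(a) = C1 + C2*a + C3*exp(-sqrt(2)*a/2) + C4*exp(sqrt(2)*a/2) + a^4/54 + 4*a^2/9


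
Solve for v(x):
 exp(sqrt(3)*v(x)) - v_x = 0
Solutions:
 v(x) = sqrt(3)*(2*log(-1/(C1 + x)) - log(3))/6


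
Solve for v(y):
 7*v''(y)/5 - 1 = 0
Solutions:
 v(y) = C1 + C2*y + 5*y^2/14


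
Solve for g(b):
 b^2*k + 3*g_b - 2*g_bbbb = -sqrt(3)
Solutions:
 g(b) = C1 + C4*exp(2^(2/3)*3^(1/3)*b/2) - b^3*k/9 - sqrt(3)*b/3 + (C2*sin(2^(2/3)*3^(5/6)*b/4) + C3*cos(2^(2/3)*3^(5/6)*b/4))*exp(-2^(2/3)*3^(1/3)*b/4)


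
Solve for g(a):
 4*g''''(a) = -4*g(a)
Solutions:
 g(a) = (C1*sin(sqrt(2)*a/2) + C2*cos(sqrt(2)*a/2))*exp(-sqrt(2)*a/2) + (C3*sin(sqrt(2)*a/2) + C4*cos(sqrt(2)*a/2))*exp(sqrt(2)*a/2)


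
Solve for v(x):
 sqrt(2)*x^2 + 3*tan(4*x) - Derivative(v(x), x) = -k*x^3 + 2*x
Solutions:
 v(x) = C1 + k*x^4/4 + sqrt(2)*x^3/3 - x^2 - 3*log(cos(4*x))/4


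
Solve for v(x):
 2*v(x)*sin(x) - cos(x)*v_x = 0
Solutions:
 v(x) = C1/cos(x)^2


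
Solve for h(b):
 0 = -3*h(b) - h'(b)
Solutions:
 h(b) = C1*exp(-3*b)


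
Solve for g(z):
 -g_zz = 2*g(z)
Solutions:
 g(z) = C1*sin(sqrt(2)*z) + C2*cos(sqrt(2)*z)


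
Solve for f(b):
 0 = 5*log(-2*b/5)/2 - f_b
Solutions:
 f(b) = C1 + 5*b*log(-b)/2 + 5*b*(-log(5) - 1 + log(2))/2


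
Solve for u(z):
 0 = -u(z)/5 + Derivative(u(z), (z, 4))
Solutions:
 u(z) = C1*exp(-5^(3/4)*z/5) + C2*exp(5^(3/4)*z/5) + C3*sin(5^(3/4)*z/5) + C4*cos(5^(3/4)*z/5)


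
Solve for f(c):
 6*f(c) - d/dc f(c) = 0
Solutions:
 f(c) = C1*exp(6*c)


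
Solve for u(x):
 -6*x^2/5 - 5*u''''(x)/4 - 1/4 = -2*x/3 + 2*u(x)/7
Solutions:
 u(x) = -21*x^2/5 + 7*x/3 + (C1*sin(2^(1/4)*35^(3/4)*x/35) + C2*cos(2^(1/4)*35^(3/4)*x/35))*exp(-2^(1/4)*35^(3/4)*x/35) + (C3*sin(2^(1/4)*35^(3/4)*x/35) + C4*cos(2^(1/4)*35^(3/4)*x/35))*exp(2^(1/4)*35^(3/4)*x/35) - 7/8


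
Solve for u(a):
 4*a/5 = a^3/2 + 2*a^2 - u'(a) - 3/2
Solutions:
 u(a) = C1 + a^4/8 + 2*a^3/3 - 2*a^2/5 - 3*a/2


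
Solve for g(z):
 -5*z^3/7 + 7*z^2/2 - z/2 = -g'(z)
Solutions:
 g(z) = C1 + 5*z^4/28 - 7*z^3/6 + z^2/4


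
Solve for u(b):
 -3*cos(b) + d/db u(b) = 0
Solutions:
 u(b) = C1 + 3*sin(b)


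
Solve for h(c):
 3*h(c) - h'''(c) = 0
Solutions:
 h(c) = C3*exp(3^(1/3)*c) + (C1*sin(3^(5/6)*c/2) + C2*cos(3^(5/6)*c/2))*exp(-3^(1/3)*c/2)


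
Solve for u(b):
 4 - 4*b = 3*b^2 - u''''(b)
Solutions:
 u(b) = C1 + C2*b + C3*b^2 + C4*b^3 + b^6/120 + b^5/30 - b^4/6


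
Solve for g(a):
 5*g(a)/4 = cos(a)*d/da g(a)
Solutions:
 g(a) = C1*(sin(a) + 1)^(5/8)/(sin(a) - 1)^(5/8)


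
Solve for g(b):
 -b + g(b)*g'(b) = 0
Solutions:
 g(b) = -sqrt(C1 + b^2)
 g(b) = sqrt(C1 + b^2)


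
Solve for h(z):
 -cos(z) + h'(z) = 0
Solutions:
 h(z) = C1 + sin(z)


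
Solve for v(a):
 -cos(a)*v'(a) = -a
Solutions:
 v(a) = C1 + Integral(a/cos(a), a)


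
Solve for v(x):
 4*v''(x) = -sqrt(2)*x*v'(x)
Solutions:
 v(x) = C1 + C2*erf(2^(3/4)*x/4)


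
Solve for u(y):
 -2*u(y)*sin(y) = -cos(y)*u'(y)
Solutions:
 u(y) = C1/cos(y)^2


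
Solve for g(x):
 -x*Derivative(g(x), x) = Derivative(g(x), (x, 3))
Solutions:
 g(x) = C1 + Integral(C2*airyai(-x) + C3*airybi(-x), x)


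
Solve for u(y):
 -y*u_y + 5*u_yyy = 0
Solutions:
 u(y) = C1 + Integral(C2*airyai(5^(2/3)*y/5) + C3*airybi(5^(2/3)*y/5), y)


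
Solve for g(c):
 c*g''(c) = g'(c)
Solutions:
 g(c) = C1 + C2*c^2


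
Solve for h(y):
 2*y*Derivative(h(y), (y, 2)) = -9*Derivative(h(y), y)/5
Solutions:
 h(y) = C1 + C2*y^(1/10)


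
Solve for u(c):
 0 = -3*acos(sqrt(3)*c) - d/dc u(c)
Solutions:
 u(c) = C1 - 3*c*acos(sqrt(3)*c) + sqrt(3)*sqrt(1 - 3*c^2)


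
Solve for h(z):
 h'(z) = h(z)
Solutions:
 h(z) = C1*exp(z)


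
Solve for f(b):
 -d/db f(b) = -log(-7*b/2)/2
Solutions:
 f(b) = C1 + b*log(-b)/2 + b*(-1 - log(2) + log(7))/2


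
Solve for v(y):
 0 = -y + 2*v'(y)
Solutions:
 v(y) = C1 + y^2/4


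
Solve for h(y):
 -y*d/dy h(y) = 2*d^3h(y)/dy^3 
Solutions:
 h(y) = C1 + Integral(C2*airyai(-2^(2/3)*y/2) + C3*airybi(-2^(2/3)*y/2), y)


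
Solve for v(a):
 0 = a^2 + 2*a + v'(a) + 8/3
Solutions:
 v(a) = C1 - a^3/3 - a^2 - 8*a/3


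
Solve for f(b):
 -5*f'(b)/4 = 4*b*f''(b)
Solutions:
 f(b) = C1 + C2*b^(11/16)


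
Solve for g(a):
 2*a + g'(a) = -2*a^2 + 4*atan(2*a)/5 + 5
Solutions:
 g(a) = C1 - 2*a^3/3 - a^2 + 4*a*atan(2*a)/5 + 5*a - log(4*a^2 + 1)/5


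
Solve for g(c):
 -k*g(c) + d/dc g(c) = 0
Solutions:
 g(c) = C1*exp(c*k)


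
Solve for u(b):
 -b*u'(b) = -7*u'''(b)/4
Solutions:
 u(b) = C1 + Integral(C2*airyai(14^(2/3)*b/7) + C3*airybi(14^(2/3)*b/7), b)


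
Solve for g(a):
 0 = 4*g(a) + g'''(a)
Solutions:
 g(a) = C3*exp(-2^(2/3)*a) + (C1*sin(2^(2/3)*sqrt(3)*a/2) + C2*cos(2^(2/3)*sqrt(3)*a/2))*exp(2^(2/3)*a/2)


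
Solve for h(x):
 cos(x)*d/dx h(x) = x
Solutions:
 h(x) = C1 + Integral(x/cos(x), x)


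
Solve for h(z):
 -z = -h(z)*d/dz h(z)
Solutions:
 h(z) = -sqrt(C1 + z^2)
 h(z) = sqrt(C1 + z^2)


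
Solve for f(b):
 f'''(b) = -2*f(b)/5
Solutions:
 f(b) = C3*exp(-2^(1/3)*5^(2/3)*b/5) + (C1*sin(2^(1/3)*sqrt(3)*5^(2/3)*b/10) + C2*cos(2^(1/3)*sqrt(3)*5^(2/3)*b/10))*exp(2^(1/3)*5^(2/3)*b/10)


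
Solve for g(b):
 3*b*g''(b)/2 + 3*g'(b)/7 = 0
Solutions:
 g(b) = C1 + C2*b^(5/7)


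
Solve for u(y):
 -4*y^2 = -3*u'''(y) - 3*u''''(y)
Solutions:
 u(y) = C1 + C2*y + C3*y^2 + C4*exp(-y) + y^5/45 - y^4/9 + 4*y^3/9


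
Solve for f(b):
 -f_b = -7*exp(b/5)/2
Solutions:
 f(b) = C1 + 35*exp(b/5)/2


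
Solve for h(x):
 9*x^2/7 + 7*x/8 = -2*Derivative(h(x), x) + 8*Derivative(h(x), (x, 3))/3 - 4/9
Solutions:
 h(x) = C1 + C2*exp(-sqrt(3)*x/2) + C3*exp(sqrt(3)*x/2) - 3*x^3/14 - 7*x^2/32 - 122*x/63


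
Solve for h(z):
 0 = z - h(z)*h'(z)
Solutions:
 h(z) = -sqrt(C1 + z^2)
 h(z) = sqrt(C1 + z^2)


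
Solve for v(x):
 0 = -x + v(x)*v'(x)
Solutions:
 v(x) = -sqrt(C1 + x^2)
 v(x) = sqrt(C1 + x^2)


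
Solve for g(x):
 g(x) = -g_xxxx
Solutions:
 g(x) = (C1*sin(sqrt(2)*x/2) + C2*cos(sqrt(2)*x/2))*exp(-sqrt(2)*x/2) + (C3*sin(sqrt(2)*x/2) + C4*cos(sqrt(2)*x/2))*exp(sqrt(2)*x/2)


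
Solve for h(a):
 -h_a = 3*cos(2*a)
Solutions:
 h(a) = C1 - 3*sin(2*a)/2


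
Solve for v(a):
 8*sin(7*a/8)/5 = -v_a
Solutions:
 v(a) = C1 + 64*cos(7*a/8)/35


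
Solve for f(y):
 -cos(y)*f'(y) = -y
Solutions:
 f(y) = C1 + Integral(y/cos(y), y)


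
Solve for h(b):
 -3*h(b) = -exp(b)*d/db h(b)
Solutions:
 h(b) = C1*exp(-3*exp(-b))


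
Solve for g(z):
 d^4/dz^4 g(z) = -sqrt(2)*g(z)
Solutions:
 g(z) = (C1*sin(2^(5/8)*z/2) + C2*cos(2^(5/8)*z/2))*exp(-2^(5/8)*z/2) + (C3*sin(2^(5/8)*z/2) + C4*cos(2^(5/8)*z/2))*exp(2^(5/8)*z/2)


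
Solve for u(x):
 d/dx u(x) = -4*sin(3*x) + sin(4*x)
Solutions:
 u(x) = C1 + 4*cos(3*x)/3 - cos(4*x)/4


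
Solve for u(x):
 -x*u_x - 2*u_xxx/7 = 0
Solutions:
 u(x) = C1 + Integral(C2*airyai(-2^(2/3)*7^(1/3)*x/2) + C3*airybi(-2^(2/3)*7^(1/3)*x/2), x)


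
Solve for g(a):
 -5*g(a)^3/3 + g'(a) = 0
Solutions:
 g(a) = -sqrt(6)*sqrt(-1/(C1 + 5*a))/2
 g(a) = sqrt(6)*sqrt(-1/(C1 + 5*a))/2


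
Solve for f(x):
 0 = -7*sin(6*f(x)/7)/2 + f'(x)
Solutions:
 -7*x/2 + 7*log(cos(6*f(x)/7) - 1)/12 - 7*log(cos(6*f(x)/7) + 1)/12 = C1


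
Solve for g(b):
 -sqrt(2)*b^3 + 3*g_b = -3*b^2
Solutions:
 g(b) = C1 + sqrt(2)*b^4/12 - b^3/3


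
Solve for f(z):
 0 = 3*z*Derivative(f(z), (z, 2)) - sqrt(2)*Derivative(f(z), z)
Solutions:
 f(z) = C1 + C2*z^(sqrt(2)/3 + 1)


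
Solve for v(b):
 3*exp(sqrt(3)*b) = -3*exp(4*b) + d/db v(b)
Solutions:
 v(b) = C1 + 3*exp(4*b)/4 + sqrt(3)*exp(sqrt(3)*b)


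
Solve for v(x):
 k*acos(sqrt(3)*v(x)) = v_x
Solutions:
 Integral(1/acos(sqrt(3)*_y), (_y, v(x))) = C1 + k*x


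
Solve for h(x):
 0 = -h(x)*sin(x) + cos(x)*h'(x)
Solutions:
 h(x) = C1/cos(x)


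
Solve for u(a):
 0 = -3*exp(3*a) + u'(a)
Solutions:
 u(a) = C1 + exp(3*a)


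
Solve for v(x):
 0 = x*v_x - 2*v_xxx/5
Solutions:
 v(x) = C1 + Integral(C2*airyai(2^(2/3)*5^(1/3)*x/2) + C3*airybi(2^(2/3)*5^(1/3)*x/2), x)


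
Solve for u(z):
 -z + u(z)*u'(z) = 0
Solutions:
 u(z) = -sqrt(C1 + z^2)
 u(z) = sqrt(C1 + z^2)


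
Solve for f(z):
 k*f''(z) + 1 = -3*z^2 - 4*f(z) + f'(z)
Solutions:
 f(z) = C1*exp(z*(1 - sqrt(1 - 16*k))/(2*k)) + C2*exp(z*(sqrt(1 - 16*k) + 1)/(2*k)) + 3*k/8 - 3*z^2/4 - 3*z/8 - 11/32


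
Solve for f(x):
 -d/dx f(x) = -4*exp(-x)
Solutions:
 f(x) = C1 - 4*exp(-x)


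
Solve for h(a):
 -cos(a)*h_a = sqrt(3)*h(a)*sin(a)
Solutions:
 h(a) = C1*cos(a)^(sqrt(3))


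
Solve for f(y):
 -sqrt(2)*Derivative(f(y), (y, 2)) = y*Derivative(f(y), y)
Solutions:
 f(y) = C1 + C2*erf(2^(1/4)*y/2)


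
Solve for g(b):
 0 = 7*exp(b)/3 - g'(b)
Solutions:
 g(b) = C1 + 7*exp(b)/3


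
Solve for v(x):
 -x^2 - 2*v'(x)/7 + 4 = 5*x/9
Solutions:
 v(x) = C1 - 7*x^3/6 - 35*x^2/36 + 14*x


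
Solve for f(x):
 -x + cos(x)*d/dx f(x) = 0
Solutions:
 f(x) = C1 + Integral(x/cos(x), x)


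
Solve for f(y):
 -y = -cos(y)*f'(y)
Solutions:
 f(y) = C1 + Integral(y/cos(y), y)


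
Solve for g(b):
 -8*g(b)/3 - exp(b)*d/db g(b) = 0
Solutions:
 g(b) = C1*exp(8*exp(-b)/3)


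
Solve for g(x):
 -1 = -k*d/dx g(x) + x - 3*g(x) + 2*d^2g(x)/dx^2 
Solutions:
 g(x) = C1*exp(x*(k - sqrt(k^2 + 24))/4) + C2*exp(x*(k + sqrt(k^2 + 24))/4) - k/9 + x/3 + 1/3


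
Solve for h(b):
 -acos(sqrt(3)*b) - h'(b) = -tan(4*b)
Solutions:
 h(b) = C1 - b*acos(sqrt(3)*b) + sqrt(3)*sqrt(1 - 3*b^2)/3 - log(cos(4*b))/4


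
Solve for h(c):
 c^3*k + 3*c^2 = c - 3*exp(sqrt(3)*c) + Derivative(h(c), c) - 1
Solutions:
 h(c) = C1 + c^4*k/4 + c^3 - c^2/2 + c + sqrt(3)*exp(sqrt(3)*c)


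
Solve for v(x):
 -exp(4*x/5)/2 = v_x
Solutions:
 v(x) = C1 - 5*exp(4*x/5)/8


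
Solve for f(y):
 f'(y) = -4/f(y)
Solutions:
 f(y) = -sqrt(C1 - 8*y)
 f(y) = sqrt(C1 - 8*y)


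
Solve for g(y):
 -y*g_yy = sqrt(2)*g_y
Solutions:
 g(y) = C1 + C2*y^(1 - sqrt(2))


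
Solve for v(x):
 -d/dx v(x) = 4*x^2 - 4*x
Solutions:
 v(x) = C1 - 4*x^3/3 + 2*x^2


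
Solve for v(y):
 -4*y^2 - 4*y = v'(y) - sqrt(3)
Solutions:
 v(y) = C1 - 4*y^3/3 - 2*y^2 + sqrt(3)*y


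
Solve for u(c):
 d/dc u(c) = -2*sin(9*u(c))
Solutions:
 u(c) = -acos((-C1 - exp(36*c))/(C1 - exp(36*c)))/9 + 2*pi/9
 u(c) = acos((-C1 - exp(36*c))/(C1 - exp(36*c)))/9


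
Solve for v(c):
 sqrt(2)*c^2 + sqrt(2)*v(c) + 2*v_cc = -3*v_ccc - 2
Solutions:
 v(c) = C1*exp(c*(-8 + 8*2^(1/3)/(16 + 243*sqrt(2) + sqrt(-256 + (16 + 243*sqrt(2))^2))^(1/3) + 2^(2/3)*(16 + 243*sqrt(2) + sqrt(-256 + (16 + 243*sqrt(2))^2))^(1/3))/36)*sin(2^(1/3)*sqrt(3)*c*(-2^(1/3)*(16 + 243*sqrt(2) + 27*sqrt(-256/729 + (16/27 + 9*sqrt(2))^2))^(1/3) + 8/(16 + 243*sqrt(2) + 27*sqrt(-256/729 + (16/27 + 9*sqrt(2))^2))^(1/3))/36) + C2*exp(c*(-8 + 8*2^(1/3)/(16 + 243*sqrt(2) + sqrt(-256 + (16 + 243*sqrt(2))^2))^(1/3) + 2^(2/3)*(16 + 243*sqrt(2) + sqrt(-256 + (16 + 243*sqrt(2))^2))^(1/3))/36)*cos(2^(1/3)*sqrt(3)*c*(-2^(1/3)*(16 + 243*sqrt(2) + 27*sqrt(-256/729 + (16/27 + 9*sqrt(2))^2))^(1/3) + 8/(16 + 243*sqrt(2) + 27*sqrt(-256/729 + (16/27 + 9*sqrt(2))^2))^(1/3))/36) + C3*exp(-c*(8*2^(1/3)/(16 + 243*sqrt(2) + sqrt(-256 + (16 + 243*sqrt(2))^2))^(1/3) + 4 + 2^(2/3)*(16 + 243*sqrt(2) + sqrt(-256 + (16 + 243*sqrt(2))^2))^(1/3))/18) - c^2 + sqrt(2)


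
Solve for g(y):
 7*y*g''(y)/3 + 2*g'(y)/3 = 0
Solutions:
 g(y) = C1 + C2*y^(5/7)


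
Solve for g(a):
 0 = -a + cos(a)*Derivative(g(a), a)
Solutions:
 g(a) = C1 + Integral(a/cos(a), a)


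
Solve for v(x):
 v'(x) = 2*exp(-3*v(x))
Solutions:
 v(x) = log(C1 + 6*x)/3
 v(x) = log((-3^(1/3) - 3^(5/6)*I)*(C1 + 2*x)^(1/3)/2)
 v(x) = log((-3^(1/3) + 3^(5/6)*I)*(C1 + 2*x)^(1/3)/2)


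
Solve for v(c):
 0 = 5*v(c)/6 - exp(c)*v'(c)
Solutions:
 v(c) = C1*exp(-5*exp(-c)/6)


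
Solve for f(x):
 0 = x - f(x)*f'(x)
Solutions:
 f(x) = -sqrt(C1 + x^2)
 f(x) = sqrt(C1 + x^2)


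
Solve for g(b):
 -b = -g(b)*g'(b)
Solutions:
 g(b) = -sqrt(C1 + b^2)
 g(b) = sqrt(C1 + b^2)


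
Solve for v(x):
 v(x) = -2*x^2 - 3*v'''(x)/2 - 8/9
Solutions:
 v(x) = C3*exp(-2^(1/3)*3^(2/3)*x/3) - 2*x^2 + (C1*sin(2^(1/3)*3^(1/6)*x/2) + C2*cos(2^(1/3)*3^(1/6)*x/2))*exp(2^(1/3)*3^(2/3)*x/6) - 8/9


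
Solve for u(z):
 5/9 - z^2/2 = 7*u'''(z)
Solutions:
 u(z) = C1 + C2*z + C3*z^2 - z^5/840 + 5*z^3/378


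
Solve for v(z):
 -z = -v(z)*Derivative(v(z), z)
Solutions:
 v(z) = -sqrt(C1 + z^2)
 v(z) = sqrt(C1 + z^2)


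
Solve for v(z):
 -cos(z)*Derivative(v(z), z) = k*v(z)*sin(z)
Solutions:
 v(z) = C1*exp(k*log(cos(z)))


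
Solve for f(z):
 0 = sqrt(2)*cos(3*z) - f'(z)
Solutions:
 f(z) = C1 + sqrt(2)*sin(3*z)/3


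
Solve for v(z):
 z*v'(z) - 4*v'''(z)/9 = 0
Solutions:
 v(z) = C1 + Integral(C2*airyai(2^(1/3)*3^(2/3)*z/2) + C3*airybi(2^(1/3)*3^(2/3)*z/2), z)


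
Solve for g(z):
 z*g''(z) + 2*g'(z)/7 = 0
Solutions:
 g(z) = C1 + C2*z^(5/7)


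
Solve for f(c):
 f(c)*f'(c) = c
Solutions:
 f(c) = -sqrt(C1 + c^2)
 f(c) = sqrt(C1 + c^2)


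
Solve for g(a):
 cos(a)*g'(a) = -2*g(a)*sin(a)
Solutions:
 g(a) = C1*cos(a)^2


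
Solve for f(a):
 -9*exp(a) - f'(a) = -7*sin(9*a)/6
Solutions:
 f(a) = C1 - 9*exp(a) - 7*cos(9*a)/54


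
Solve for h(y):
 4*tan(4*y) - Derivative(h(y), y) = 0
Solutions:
 h(y) = C1 - log(cos(4*y))


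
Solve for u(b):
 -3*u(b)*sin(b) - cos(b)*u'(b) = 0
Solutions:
 u(b) = C1*cos(b)^3


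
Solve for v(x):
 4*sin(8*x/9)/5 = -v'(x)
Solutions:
 v(x) = C1 + 9*cos(8*x/9)/10


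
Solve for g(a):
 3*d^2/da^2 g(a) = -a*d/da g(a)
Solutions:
 g(a) = C1 + C2*erf(sqrt(6)*a/6)


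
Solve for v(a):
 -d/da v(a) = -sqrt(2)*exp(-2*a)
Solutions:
 v(a) = C1 - sqrt(2)*exp(-2*a)/2


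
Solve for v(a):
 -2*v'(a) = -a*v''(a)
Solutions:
 v(a) = C1 + C2*a^3


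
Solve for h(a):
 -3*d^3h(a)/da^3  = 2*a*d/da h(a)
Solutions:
 h(a) = C1 + Integral(C2*airyai(-2^(1/3)*3^(2/3)*a/3) + C3*airybi(-2^(1/3)*3^(2/3)*a/3), a)


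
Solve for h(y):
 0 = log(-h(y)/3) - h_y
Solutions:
 -Integral(1/(log(-_y) - log(3)), (_y, h(y))) = C1 - y


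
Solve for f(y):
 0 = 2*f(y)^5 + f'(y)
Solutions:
 f(y) = -I*(1/(C1 + 8*y))^(1/4)
 f(y) = I*(1/(C1 + 8*y))^(1/4)
 f(y) = -(1/(C1 + 8*y))^(1/4)
 f(y) = (1/(C1 + 8*y))^(1/4)


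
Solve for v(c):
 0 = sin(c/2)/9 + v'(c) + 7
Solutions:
 v(c) = C1 - 7*c + 2*cos(c/2)/9


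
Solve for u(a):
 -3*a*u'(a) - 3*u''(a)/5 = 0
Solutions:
 u(a) = C1 + C2*erf(sqrt(10)*a/2)


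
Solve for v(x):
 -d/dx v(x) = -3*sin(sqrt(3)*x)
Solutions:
 v(x) = C1 - sqrt(3)*cos(sqrt(3)*x)


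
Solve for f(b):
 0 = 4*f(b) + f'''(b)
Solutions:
 f(b) = C3*exp(-2^(2/3)*b) + (C1*sin(2^(2/3)*sqrt(3)*b/2) + C2*cos(2^(2/3)*sqrt(3)*b/2))*exp(2^(2/3)*b/2)


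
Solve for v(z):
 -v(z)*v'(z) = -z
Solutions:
 v(z) = -sqrt(C1 + z^2)
 v(z) = sqrt(C1 + z^2)


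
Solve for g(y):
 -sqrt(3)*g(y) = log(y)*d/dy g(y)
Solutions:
 g(y) = C1*exp(-sqrt(3)*li(y))


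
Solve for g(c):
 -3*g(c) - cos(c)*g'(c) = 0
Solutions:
 g(c) = C1*(sin(c) - 1)^(3/2)/(sin(c) + 1)^(3/2)


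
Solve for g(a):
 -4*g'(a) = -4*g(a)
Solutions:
 g(a) = C1*exp(a)


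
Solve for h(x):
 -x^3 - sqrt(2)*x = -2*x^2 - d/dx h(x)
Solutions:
 h(x) = C1 + x^4/4 - 2*x^3/3 + sqrt(2)*x^2/2


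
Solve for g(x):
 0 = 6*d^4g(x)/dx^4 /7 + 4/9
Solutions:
 g(x) = C1 + C2*x + C3*x^2 + C4*x^3 - 7*x^4/324


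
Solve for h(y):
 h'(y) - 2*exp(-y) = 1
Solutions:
 h(y) = C1 + y - 2*exp(-y)


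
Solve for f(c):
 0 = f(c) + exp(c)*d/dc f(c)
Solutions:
 f(c) = C1*exp(exp(-c))


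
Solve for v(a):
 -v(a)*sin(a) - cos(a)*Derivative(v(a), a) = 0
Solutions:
 v(a) = C1*cos(a)


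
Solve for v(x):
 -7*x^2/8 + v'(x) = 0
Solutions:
 v(x) = C1 + 7*x^3/24


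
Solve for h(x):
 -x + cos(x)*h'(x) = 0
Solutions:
 h(x) = C1 + Integral(x/cos(x), x)


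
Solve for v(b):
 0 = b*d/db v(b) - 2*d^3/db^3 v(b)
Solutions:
 v(b) = C1 + Integral(C2*airyai(2^(2/3)*b/2) + C3*airybi(2^(2/3)*b/2), b)


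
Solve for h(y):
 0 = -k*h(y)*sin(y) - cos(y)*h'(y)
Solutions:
 h(y) = C1*exp(k*log(cos(y)))


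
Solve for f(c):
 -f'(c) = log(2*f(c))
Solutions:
 Integral(1/(log(_y) + log(2)), (_y, f(c))) = C1 - c


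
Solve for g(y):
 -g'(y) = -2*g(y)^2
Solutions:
 g(y) = -1/(C1 + 2*y)


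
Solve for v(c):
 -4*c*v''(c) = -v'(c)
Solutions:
 v(c) = C1 + C2*c^(5/4)


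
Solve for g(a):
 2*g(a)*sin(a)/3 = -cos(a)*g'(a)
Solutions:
 g(a) = C1*cos(a)^(2/3)


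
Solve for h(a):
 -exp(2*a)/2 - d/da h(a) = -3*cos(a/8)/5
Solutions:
 h(a) = C1 - exp(2*a)/4 + 24*sin(a/8)/5


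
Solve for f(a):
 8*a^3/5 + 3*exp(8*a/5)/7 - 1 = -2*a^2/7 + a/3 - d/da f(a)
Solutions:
 f(a) = C1 - 2*a^4/5 - 2*a^3/21 + a^2/6 + a - 15*exp(8*a/5)/56


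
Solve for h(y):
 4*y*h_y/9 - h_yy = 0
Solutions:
 h(y) = C1 + C2*erfi(sqrt(2)*y/3)


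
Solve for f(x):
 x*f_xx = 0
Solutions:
 f(x) = C1 + C2*x


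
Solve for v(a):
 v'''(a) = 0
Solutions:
 v(a) = C1 + C2*a + C3*a^2


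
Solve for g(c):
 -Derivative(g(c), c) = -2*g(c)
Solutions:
 g(c) = C1*exp(2*c)


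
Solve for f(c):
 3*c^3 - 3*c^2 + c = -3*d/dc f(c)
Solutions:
 f(c) = C1 - c^4/4 + c^3/3 - c^2/6


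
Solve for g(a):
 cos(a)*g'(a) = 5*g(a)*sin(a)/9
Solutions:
 g(a) = C1/cos(a)^(5/9)


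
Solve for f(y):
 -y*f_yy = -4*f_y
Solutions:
 f(y) = C1 + C2*y^5


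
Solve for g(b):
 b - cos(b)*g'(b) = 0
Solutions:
 g(b) = C1 + Integral(b/cos(b), b)


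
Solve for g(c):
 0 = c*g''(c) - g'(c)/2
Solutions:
 g(c) = C1 + C2*c^(3/2)


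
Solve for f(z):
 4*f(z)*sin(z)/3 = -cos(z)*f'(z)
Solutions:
 f(z) = C1*cos(z)^(4/3)


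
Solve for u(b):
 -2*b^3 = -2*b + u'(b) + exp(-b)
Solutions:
 u(b) = C1 - b^4/2 + b^2 + exp(-b)


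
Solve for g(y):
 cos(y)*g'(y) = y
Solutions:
 g(y) = C1 + Integral(y/cos(y), y)


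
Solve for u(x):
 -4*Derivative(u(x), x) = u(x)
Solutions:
 u(x) = C1*exp(-x/4)


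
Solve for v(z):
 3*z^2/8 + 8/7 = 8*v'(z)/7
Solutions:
 v(z) = C1 + 7*z^3/64 + z


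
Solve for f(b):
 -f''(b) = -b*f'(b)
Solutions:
 f(b) = C1 + C2*erfi(sqrt(2)*b/2)


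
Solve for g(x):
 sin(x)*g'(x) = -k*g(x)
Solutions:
 g(x) = C1*exp(k*(-log(cos(x) - 1) + log(cos(x) + 1))/2)


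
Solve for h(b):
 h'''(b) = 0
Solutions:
 h(b) = C1 + C2*b + C3*b^2


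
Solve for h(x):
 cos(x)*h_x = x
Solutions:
 h(x) = C1 + Integral(x/cos(x), x)


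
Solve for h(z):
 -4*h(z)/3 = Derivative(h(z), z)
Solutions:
 h(z) = C1*exp(-4*z/3)


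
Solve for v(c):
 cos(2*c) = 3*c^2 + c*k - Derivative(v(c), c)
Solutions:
 v(c) = C1 + c^3 + c^2*k/2 - sin(2*c)/2


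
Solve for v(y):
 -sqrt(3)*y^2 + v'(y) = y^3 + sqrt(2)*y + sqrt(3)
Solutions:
 v(y) = C1 + y^4/4 + sqrt(3)*y^3/3 + sqrt(2)*y^2/2 + sqrt(3)*y


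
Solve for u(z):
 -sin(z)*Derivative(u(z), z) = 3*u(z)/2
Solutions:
 u(z) = C1*(cos(z) + 1)^(3/4)/(cos(z) - 1)^(3/4)


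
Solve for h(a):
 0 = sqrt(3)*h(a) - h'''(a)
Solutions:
 h(a) = C3*exp(3^(1/6)*a) + (C1*sin(3^(2/3)*a/2) + C2*cos(3^(2/3)*a/2))*exp(-3^(1/6)*a/2)


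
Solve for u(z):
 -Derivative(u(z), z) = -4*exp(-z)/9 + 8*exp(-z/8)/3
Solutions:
 u(z) = C1 - 4*exp(-z)/9 + 64*exp(-z/8)/3


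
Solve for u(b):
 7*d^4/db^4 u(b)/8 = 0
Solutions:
 u(b) = C1 + C2*b + C3*b^2 + C4*b^3


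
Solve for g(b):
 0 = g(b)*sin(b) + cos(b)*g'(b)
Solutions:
 g(b) = C1*cos(b)


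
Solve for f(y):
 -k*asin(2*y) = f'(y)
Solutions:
 f(y) = C1 - k*(y*asin(2*y) + sqrt(1 - 4*y^2)/2)


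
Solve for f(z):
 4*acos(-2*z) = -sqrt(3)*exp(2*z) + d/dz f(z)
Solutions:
 f(z) = C1 + 4*z*acos(-2*z) + 2*sqrt(1 - 4*z^2) + sqrt(3)*exp(2*z)/2


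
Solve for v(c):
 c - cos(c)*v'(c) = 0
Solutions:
 v(c) = C1 + Integral(c/cos(c), c)


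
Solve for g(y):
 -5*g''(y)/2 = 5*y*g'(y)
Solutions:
 g(y) = C1 + C2*erf(y)


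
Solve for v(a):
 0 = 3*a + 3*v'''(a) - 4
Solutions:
 v(a) = C1 + C2*a + C3*a^2 - a^4/24 + 2*a^3/9


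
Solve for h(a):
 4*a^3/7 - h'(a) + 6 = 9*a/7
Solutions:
 h(a) = C1 + a^4/7 - 9*a^2/14 + 6*a


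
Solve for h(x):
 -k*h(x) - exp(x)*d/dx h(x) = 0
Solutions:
 h(x) = C1*exp(k*exp(-x))


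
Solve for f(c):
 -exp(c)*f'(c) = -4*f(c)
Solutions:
 f(c) = C1*exp(-4*exp(-c))


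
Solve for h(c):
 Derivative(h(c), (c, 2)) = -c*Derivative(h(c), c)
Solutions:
 h(c) = C1 + C2*erf(sqrt(2)*c/2)


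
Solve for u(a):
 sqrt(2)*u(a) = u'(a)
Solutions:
 u(a) = C1*exp(sqrt(2)*a)


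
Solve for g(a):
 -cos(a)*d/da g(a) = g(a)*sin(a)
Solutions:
 g(a) = C1*cos(a)


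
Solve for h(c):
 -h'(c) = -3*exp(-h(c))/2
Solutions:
 h(c) = log(C1 + 3*c/2)


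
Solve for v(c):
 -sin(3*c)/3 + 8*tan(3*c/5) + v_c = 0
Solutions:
 v(c) = C1 + 40*log(cos(3*c/5))/3 - cos(3*c)/9


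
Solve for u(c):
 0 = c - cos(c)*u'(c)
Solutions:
 u(c) = C1 + Integral(c/cos(c), c)


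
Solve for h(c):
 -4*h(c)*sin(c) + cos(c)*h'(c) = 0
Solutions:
 h(c) = C1/cos(c)^4


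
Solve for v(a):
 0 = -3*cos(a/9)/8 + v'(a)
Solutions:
 v(a) = C1 + 27*sin(a/9)/8


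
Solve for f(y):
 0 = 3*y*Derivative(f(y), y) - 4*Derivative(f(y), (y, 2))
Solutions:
 f(y) = C1 + C2*erfi(sqrt(6)*y/4)


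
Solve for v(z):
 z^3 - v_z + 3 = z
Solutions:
 v(z) = C1 + z^4/4 - z^2/2 + 3*z


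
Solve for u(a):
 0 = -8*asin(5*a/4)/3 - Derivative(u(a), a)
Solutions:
 u(a) = C1 - 8*a*asin(5*a/4)/3 - 8*sqrt(16 - 25*a^2)/15


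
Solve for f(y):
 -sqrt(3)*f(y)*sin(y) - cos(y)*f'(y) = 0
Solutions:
 f(y) = C1*cos(y)^(sqrt(3))


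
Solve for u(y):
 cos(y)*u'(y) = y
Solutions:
 u(y) = C1 + Integral(y/cos(y), y)


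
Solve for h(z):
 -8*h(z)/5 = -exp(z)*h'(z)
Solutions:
 h(z) = C1*exp(-8*exp(-z)/5)


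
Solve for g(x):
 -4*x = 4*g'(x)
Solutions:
 g(x) = C1 - x^2/2


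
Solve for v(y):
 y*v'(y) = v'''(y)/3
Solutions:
 v(y) = C1 + Integral(C2*airyai(3^(1/3)*y) + C3*airybi(3^(1/3)*y), y)


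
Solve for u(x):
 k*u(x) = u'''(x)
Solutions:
 u(x) = C1*exp(k^(1/3)*x) + C2*exp(k^(1/3)*x*(-1 + sqrt(3)*I)/2) + C3*exp(-k^(1/3)*x*(1 + sqrt(3)*I)/2)


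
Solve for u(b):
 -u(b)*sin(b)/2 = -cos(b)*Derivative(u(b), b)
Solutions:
 u(b) = C1/sqrt(cos(b))


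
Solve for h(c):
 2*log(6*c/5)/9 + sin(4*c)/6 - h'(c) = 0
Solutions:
 h(c) = C1 + 2*c*log(c)/9 - 2*c*log(5)/9 - 2*c/9 + 2*c*log(6)/9 - cos(4*c)/24


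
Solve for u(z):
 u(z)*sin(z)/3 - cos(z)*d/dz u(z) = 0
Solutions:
 u(z) = C1/cos(z)^(1/3)


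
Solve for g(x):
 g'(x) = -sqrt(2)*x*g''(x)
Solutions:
 g(x) = C1 + C2*x^(1 - sqrt(2)/2)


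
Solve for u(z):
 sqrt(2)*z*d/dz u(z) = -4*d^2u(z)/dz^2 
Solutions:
 u(z) = C1 + C2*erf(2^(3/4)*z/4)


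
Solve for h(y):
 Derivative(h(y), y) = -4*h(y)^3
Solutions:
 h(y) = -sqrt(2)*sqrt(-1/(C1 - 4*y))/2
 h(y) = sqrt(2)*sqrt(-1/(C1 - 4*y))/2


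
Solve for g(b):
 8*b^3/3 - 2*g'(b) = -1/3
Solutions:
 g(b) = C1 + b^4/3 + b/6


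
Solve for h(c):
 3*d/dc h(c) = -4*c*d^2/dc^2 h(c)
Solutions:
 h(c) = C1 + C2*c^(1/4)
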